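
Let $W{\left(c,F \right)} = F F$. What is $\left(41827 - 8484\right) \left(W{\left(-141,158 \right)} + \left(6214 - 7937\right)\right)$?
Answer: $774924663$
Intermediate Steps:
$W{\left(c,F \right)} = F^{2}$
$\left(41827 - 8484\right) \left(W{\left(-141,158 \right)} + \left(6214 - 7937\right)\right) = \left(41827 - 8484\right) \left(158^{2} + \left(6214 - 7937\right)\right) = 33343 \left(24964 - 1723\right) = 33343 \cdot 23241 = 774924663$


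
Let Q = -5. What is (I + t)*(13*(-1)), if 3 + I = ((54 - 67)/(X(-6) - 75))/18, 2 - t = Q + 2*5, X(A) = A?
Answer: 113555/1458 ≈ 77.884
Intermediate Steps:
t = -3 (t = 2 - (-5 + 2*5) = 2 - (-5 + 10) = 2 - 1*5 = 2 - 5 = -3)
I = -4361/1458 (I = -3 + ((54 - 67)/(-6 - 75))/18 = -3 - 13/(-81)*(1/18) = -3 - 13*(-1/81)*(1/18) = -3 + (13/81)*(1/18) = -3 + 13/1458 = -4361/1458 ≈ -2.9911)
(I + t)*(13*(-1)) = (-4361/1458 - 3)*(13*(-1)) = -8735/1458*(-13) = 113555/1458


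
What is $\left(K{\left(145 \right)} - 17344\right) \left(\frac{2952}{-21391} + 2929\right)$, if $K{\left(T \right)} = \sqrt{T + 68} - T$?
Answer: $- \frac{1095708358343}{21391} + \frac{62651287 \sqrt{213}}{21391} \approx -5.118 \cdot 10^{7}$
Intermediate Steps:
$K{\left(T \right)} = \sqrt{68 + T} - T$
$\left(K{\left(145 \right)} - 17344\right) \left(\frac{2952}{-21391} + 2929\right) = \left(\left(\sqrt{68 + 145} - 145\right) - 17344\right) \left(\frac{2952}{-21391} + 2929\right) = \left(\left(\sqrt{213} - 145\right) - 17344\right) \left(2952 \left(- \frac{1}{21391}\right) + 2929\right) = \left(\left(-145 + \sqrt{213}\right) - 17344\right) \left(- \frac{2952}{21391} + 2929\right) = \left(-17489 + \sqrt{213}\right) \frac{62651287}{21391} = - \frac{1095708358343}{21391} + \frac{62651287 \sqrt{213}}{21391}$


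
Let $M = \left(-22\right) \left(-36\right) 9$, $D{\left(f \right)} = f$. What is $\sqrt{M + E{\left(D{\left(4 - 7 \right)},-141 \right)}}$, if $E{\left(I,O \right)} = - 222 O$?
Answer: $3 \sqrt{4270} \approx 196.04$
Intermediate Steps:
$M = 7128$ ($M = 792 \cdot 9 = 7128$)
$\sqrt{M + E{\left(D{\left(4 - 7 \right)},-141 \right)}} = \sqrt{7128 - -31302} = \sqrt{7128 + 31302} = \sqrt{38430} = 3 \sqrt{4270}$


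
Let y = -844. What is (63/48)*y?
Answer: -4431/4 ≈ -1107.8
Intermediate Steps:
(63/48)*y = (63/48)*(-844) = (63*(1/48))*(-844) = (21/16)*(-844) = -4431/4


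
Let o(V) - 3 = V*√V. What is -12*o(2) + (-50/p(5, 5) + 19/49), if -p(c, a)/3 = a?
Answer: -4745/147 - 24*√2 ≈ -66.220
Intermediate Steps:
o(V) = 3 + V^(3/2) (o(V) = 3 + V*√V = 3 + V^(3/2))
p(c, a) = -3*a
-12*o(2) + (-50/p(5, 5) + 19/49) = -12*(3 + 2^(3/2)) + (-50/((-3*5)) + 19/49) = -12*(3 + 2*√2) + (-50/(-15) + 19*(1/49)) = (-36 - 24*√2) + (-50*(-1/15) + 19/49) = (-36 - 24*√2) + (10/3 + 19/49) = (-36 - 24*√2) + 547/147 = -4745/147 - 24*√2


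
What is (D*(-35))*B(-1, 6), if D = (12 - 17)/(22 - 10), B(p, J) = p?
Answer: -175/12 ≈ -14.583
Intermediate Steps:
D = -5/12 ≈ -0.41667
(D*(-35))*B(-1, 6) = -5/12*(-35)*(-1) = (175/12)*(-1) = -175/12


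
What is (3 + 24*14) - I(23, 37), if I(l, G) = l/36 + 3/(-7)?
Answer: 85375/252 ≈ 338.79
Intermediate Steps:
I(l, G) = -3/7 + l/36 (I(l, G) = l*(1/36) + 3*(-⅐) = l/36 - 3/7 = -3/7 + l/36)
(3 + 24*14) - I(23, 37) = (3 + 24*14) - (-3/7 + (1/36)*23) = (3 + 336) - (-3/7 + 23/36) = 339 - 1*53/252 = 339 - 53/252 = 85375/252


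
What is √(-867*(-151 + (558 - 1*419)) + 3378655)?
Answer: √3389059 ≈ 1840.9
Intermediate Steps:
√(-867*(-151 + (558 - 1*419)) + 3378655) = √(-867*(-151 + (558 - 419)) + 3378655) = √(-867*(-151 + 139) + 3378655) = √(-867*(-12) + 3378655) = √(10404 + 3378655) = √3389059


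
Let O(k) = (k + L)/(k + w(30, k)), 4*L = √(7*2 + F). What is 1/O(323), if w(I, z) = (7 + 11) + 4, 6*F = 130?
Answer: 1069776/1001537 - 276*√321/1001537 ≈ 1.0632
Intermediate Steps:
F = 65/3 (F = (⅙)*130 = 65/3 ≈ 21.667)
w(I, z) = 22 (w(I, z) = 18 + 4 = 22)
L = √321/12 (L = √(7*2 + 65/3)/4 = √(14 + 65/3)/4 = √(107/3)/4 = (√321/3)/4 = √321/12 ≈ 1.4930)
O(k) = (k + √321/12)/(22 + k) (O(k) = (k + √321/12)/(k + 22) = (k + √321/12)/(22 + k))
1/O(323) = 1/((323 + √321/12)/(22 + 323)) = 1/((323 + √321/12)/345) = 1/(323/345 + √321/4140)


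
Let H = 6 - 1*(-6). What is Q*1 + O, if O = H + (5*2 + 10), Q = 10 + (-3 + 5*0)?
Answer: 39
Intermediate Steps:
H = 12 (H = 6 + 6 = 12)
Q = 7 (Q = 10 + (-3 + 0) = 10 - 3 = 7)
O = 32 (O = 12 + (5*2 + 10) = 12 + (10 + 10) = 12 + 20 = 32)
Q*1 + O = 7*1 + 32 = 7 + 32 = 39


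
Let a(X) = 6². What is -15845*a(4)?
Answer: -570420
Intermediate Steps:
a(X) = 36
-15845*a(4) = -15845*36 = -570420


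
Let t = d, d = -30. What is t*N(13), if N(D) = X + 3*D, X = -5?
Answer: -1020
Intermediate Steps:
t = -30
N(D) = -5 + 3*D
t*N(13) = -30*(-5 + 3*13) = -30*(-5 + 39) = -30*34 = -1020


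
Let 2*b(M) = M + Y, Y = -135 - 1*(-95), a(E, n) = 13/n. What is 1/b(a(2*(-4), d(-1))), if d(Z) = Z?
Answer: -2/53 ≈ -0.037736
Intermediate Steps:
Y = -40 (Y = -135 + 95 = -40)
b(M) = -20 + M/2 (b(M) = (M - 40)/2 = (-40 + M)/2 = -20 + M/2)
1/b(a(2*(-4), d(-1))) = 1/(-20 + (13/(-1))/2) = 1/(-20 + (13*(-1))/2) = 1/(-20 + (½)*(-13)) = 1/(-20 - 13/2) = 1/(-53/2) = -2/53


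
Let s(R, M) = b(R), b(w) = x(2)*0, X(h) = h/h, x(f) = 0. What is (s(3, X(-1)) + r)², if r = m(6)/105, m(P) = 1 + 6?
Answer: 1/225 ≈ 0.0044444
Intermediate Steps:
m(P) = 7
X(h) = 1
r = 1/15 (r = 7/105 = 7*(1/105) = 1/15 ≈ 0.066667)
b(w) = 0 (b(w) = 0*0 = 0)
s(R, M) = 0
(s(3, X(-1)) + r)² = (0 + 1/15)² = (1/15)² = 1/225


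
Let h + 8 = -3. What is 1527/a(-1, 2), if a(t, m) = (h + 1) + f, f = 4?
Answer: -509/2 ≈ -254.50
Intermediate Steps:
h = -11 (h = -8 - 3 = -11)
a(t, m) = -6 (a(t, m) = (-11 + 1) + 4 = -10 + 4 = -6)
1527/a(-1, 2) = 1527/(-6) = -1/6*1527 = -509/2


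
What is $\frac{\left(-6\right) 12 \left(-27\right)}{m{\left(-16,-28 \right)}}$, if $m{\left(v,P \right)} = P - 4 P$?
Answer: $\frac{162}{7} \approx 23.143$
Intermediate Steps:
$m{\left(v,P \right)} = - 3 P$
$\frac{\left(-6\right) 12 \left(-27\right)}{m{\left(-16,-28 \right)}} = \frac{\left(-6\right) 12 \left(-27\right)}{\left(-3\right) \left(-28\right)} = \frac{\left(-72\right) \left(-27\right)}{84} = 1944 \cdot \frac{1}{84} = \frac{162}{7}$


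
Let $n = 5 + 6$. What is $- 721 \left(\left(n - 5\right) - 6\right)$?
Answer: $0$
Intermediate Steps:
$n = 11$
$- 721 \left(\left(n - 5\right) - 6\right) = - 721 \left(\left(11 - 5\right) - 6\right) = - 721 \left(6 - 6\right) = \left(-721\right) 0 = 0$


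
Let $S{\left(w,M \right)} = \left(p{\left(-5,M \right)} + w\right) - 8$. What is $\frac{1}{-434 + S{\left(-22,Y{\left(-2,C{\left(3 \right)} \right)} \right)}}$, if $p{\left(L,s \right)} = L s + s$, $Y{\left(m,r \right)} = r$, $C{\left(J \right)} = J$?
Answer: $- \frac{1}{476} \approx -0.0021008$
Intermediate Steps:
$p{\left(L,s \right)} = s + L s$
$S{\left(w,M \right)} = -8 + w - 4 M$ ($S{\left(w,M \right)} = \left(M \left(1 - 5\right) + w\right) - 8 = \left(M \left(-4\right) + w\right) - 8 = \left(- 4 M + w\right) - 8 = \left(w - 4 M\right) - 8 = -8 + w - 4 M$)
$\frac{1}{-434 + S{\left(-22,Y{\left(-2,C{\left(3 \right)} \right)} \right)}} = \frac{1}{-434 - 42} = \frac{1}{-476} = - \frac{1}{476}$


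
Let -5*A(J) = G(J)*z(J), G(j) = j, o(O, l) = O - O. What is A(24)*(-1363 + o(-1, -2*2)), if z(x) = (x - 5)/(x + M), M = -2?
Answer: 310764/55 ≈ 5650.3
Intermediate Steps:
o(O, l) = 0
z(x) = (-5 + x)/(-2 + x) (z(x) = (x - 5)/(x - 2) = (-5 + x)/(-2 + x))
A(J) = -J*(-5 + J)/(5*(-2 + J)) (A(J) = -J*(-5 + J)/(-2 + J)/5 = -J*(-5 + J)/(5*(-2 + J)))
A(24)*(-1363 + o(-1, -2*2)) = ((⅕)*24*(5 - 1*24)/(-2 + 24))*(-1363 + 0) = ((⅕)*24*(5 - 24)/22)*(-1363) = ((⅕)*24*(1/22)*(-19))*(-1363) = -228/55*(-1363) = 310764/55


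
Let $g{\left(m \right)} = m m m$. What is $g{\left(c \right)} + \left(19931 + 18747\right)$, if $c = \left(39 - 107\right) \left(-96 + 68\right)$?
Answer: $6902449942$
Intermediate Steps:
$c = 1904$ ($c = \left(-68\right) \left(-28\right) = 1904$)
$g{\left(m \right)} = m^{3}$ ($g{\left(m \right)} = m^{2} m = m^{3}$)
$g{\left(c \right)} + \left(19931 + 18747\right) = 1904^{3} + \left(19931 + 18747\right) = 6902411264 + 38678 = 6902449942$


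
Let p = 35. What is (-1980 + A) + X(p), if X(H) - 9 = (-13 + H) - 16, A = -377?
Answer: -2342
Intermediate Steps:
X(H) = -20 + H (X(H) = 9 + ((-13 + H) - 16) = 9 + (-29 + H) = -20 + H)
(-1980 + A) + X(p) = (-1980 - 377) + (-20 + 35) = -2357 + 15 = -2342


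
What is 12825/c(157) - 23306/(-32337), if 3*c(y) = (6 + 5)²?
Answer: 1246986101/3912777 ≈ 318.70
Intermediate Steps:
c(y) = 121/3 (c(y) = (6 + 5)²/3 = (⅓)*11² = (⅓)*121 = 121/3)
12825/c(157) - 23306/(-32337) = 12825/(121/3) - 23306/(-32337) = 12825*(3/121) - 23306*(-1/32337) = 38475/121 + 23306/32337 = 1246986101/3912777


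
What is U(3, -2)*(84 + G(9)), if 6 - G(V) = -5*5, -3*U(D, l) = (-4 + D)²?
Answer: -115/3 ≈ -38.333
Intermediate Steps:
U(D, l) = -(-4 + D)²/3
G(V) = 31 (G(V) = 6 - (-5)*5 = 6 - 1*(-25) = 6 + 25 = 31)
U(3, -2)*(84 + G(9)) = (-(-4 + 3)²/3)*(84 + 31) = -⅓*(-1)²*115 = -⅓*1*115 = -⅓*115 = -115/3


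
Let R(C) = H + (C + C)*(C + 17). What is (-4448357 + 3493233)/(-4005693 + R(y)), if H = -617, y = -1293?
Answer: 477562/353287 ≈ 1.3518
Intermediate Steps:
R(C) = -617 + 2*C*(17 + C) (R(C) = -617 + (C + C)*(C + 17) = -617 + (2*C)*(17 + C) = -617 + 2*C*(17 + C))
(-4448357 + 3493233)/(-4005693 + R(y)) = (-4448357 + 3493233)/(-4005693 + (-617 + 2*(-1293)² + 34*(-1293))) = -955124/(-4005693 + (-617 + 2*1671849 - 43962)) = -955124/(-4005693 + (-617 + 3343698 - 43962)) = -955124/(-4005693 + 3299119) = -955124/(-706574) = -955124*(-1/706574) = 477562/353287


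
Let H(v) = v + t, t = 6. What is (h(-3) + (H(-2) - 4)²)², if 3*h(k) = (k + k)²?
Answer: 144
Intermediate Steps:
H(v) = 6 + v (H(v) = v + 6 = 6 + v)
h(k) = 4*k²/3 (h(k) = (k + k)²/3 = (2*k)²/3 = (4*k²)/3 = 4*k²/3)
(h(-3) + (H(-2) - 4)²)² = ((4/3)*(-3)² + ((6 - 2) - 4)²)² = ((4/3)*9 + (4 - 4)²)² = (12 + 0²)² = (12 + 0)² = 12² = 144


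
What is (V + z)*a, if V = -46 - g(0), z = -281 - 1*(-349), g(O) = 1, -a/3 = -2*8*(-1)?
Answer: -1008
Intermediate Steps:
a = -48 (a = -3*(-2*8)*(-1) = -(-48)*(-1) = -3*16 = -48)
z = 68 (z = -281 + 349 = 68)
V = -47 (V = -46 - 1*1 = -46 - 1 = -47)
(V + z)*a = (-47 + 68)*(-48) = 21*(-48) = -1008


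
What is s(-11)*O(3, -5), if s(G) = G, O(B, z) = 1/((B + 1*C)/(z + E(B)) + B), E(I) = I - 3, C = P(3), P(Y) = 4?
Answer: -55/8 ≈ -6.8750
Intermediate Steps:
C = 4
E(I) = -3 + I
O(B, z) = 1/(B + (4 + B)/(-3 + B + z)) (O(B, z) = 1/((B + 1*4)/(z + (-3 + B)) + B) = 1/((B + 4)/(-3 + B + z) + B) = 1/((4 + B)/(-3 + B + z) + B) = 1/(B + (4 + B)/(-3 + B + z)))
s(-11)*O(3, -5) = -11*(-3 + 3 - 5)/(4 + 3 + 3*(-5) + 3*(-3 + 3)) = -11*(-5)/(4 + 3 - 15 + 3*0) = -11*(-5)/(4 + 3 - 15 + 0) = -11*(-5)/(-8) = -(-11)*(-5)/8 = -11*5/8 = -55/8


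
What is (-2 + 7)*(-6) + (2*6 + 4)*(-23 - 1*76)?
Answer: -1614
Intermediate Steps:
(-2 + 7)*(-6) + (2*6 + 4)*(-23 - 1*76) = 5*(-6) + (12 + 4)*(-23 - 76) = -30 + 16*(-99) = -30 - 1584 = -1614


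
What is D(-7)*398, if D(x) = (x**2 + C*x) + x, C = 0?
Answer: 16716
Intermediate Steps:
D(x) = x + x**2 (D(x) = (x**2 + 0*x) + x = (x**2 + 0) + x = x**2 + x = x + x**2)
D(-7)*398 = -7*(1 - 7)*398 = -7*(-6)*398 = 42*398 = 16716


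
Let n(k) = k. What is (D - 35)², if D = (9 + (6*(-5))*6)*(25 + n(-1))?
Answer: 17131321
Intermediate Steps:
D = -4104 (D = (9 + (6*(-5))*6)*(25 - 1) = (9 - 30*6)*24 = (9 - 180)*24 = -171*24 = -4104)
(D - 35)² = (-4104 - 35)² = (-4139)² = 17131321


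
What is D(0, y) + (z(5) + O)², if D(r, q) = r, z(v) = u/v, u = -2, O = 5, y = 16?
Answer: 529/25 ≈ 21.160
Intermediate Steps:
z(v) = -2/v
D(0, y) + (z(5) + O)² = 0 + (-2/5 + 5)² = 0 + (-2*⅕ + 5)² = 0 + (-⅖ + 5)² = 0 + (23/5)² = 0 + 529/25 = 529/25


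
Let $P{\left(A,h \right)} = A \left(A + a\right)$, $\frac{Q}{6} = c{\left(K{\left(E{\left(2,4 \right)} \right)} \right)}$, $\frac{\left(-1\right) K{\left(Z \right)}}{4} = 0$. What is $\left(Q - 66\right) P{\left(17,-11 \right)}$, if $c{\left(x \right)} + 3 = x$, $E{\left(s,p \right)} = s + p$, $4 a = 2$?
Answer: $-24990$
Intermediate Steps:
$a = \frac{1}{2}$ ($a = \frac{1}{4} \cdot 2 = \frac{1}{2} \approx 0.5$)
$E{\left(s,p \right)} = p + s$
$K{\left(Z \right)} = 0$ ($K{\left(Z \right)} = \left(-4\right) 0 = 0$)
$c{\left(x \right)} = -3 + x$
$Q = -18$ ($Q = 6 \left(-3 + 0\right) = 6 \left(-3\right) = -18$)
$P{\left(A,h \right)} = A \left(\frac{1}{2} + A\right)$ ($P{\left(A,h \right)} = A \left(A + \frac{1}{2}\right) = A \left(\frac{1}{2} + A\right)$)
$\left(Q - 66\right) P{\left(17,-11 \right)} = \left(-18 - 66\right) 17 \left(\frac{1}{2} + 17\right) = - 84 \cdot 17 \cdot \frac{35}{2} = \left(-84\right) \frac{595}{2} = -24990$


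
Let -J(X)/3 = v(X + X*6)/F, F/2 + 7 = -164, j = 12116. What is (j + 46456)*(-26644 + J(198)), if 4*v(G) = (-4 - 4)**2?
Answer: -29651098800/19 ≈ -1.5606e+9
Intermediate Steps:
F = -342 (F = -14 + 2*(-164) = -14 - 328 = -342)
v(G) = 16 (v(G) = (-4 - 4)**2/4 = (1/4)*(-8)**2 = (1/4)*64 = 16)
J(X) = 8/57 (J(X) = -48/(-342) = -48*(-1)/342 = -3*(-8/171) = 8/57)
(j + 46456)*(-26644 + J(198)) = (12116 + 46456)*(-26644 + 8/57) = 58572*(-1518700/57) = -29651098800/19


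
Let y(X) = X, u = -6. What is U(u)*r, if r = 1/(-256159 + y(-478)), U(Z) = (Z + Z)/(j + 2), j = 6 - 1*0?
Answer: 3/513274 ≈ 5.8448e-6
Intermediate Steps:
j = 6 (j = 6 + 0 = 6)
U(Z) = Z/4 (U(Z) = (Z + Z)/(6 + 2) = (2*Z)/8 = (2*Z)*(1/8) = Z/4)
r = -1/256637 (r = 1/(-256159 - 478) = 1/(-256637) = -1/256637 ≈ -3.8966e-6)
U(u)*r = ((1/4)*(-6))*(-1/256637) = -3/2*(-1/256637) = 3/513274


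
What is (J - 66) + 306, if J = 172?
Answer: 412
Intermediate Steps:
(J - 66) + 306 = (172 - 66) + 306 = 106 + 306 = 412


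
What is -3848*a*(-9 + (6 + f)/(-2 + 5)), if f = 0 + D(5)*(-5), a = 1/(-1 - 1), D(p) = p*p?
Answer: -280904/3 ≈ -93635.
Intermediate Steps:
D(p) = p²
a = -½ (a = 1/(-2) = -½ ≈ -0.50000)
f = -125 (f = 0 + 5²*(-5) = 0 + 25*(-5) = 0 - 125 = -125)
-3848*a*(-9 + (6 + f)/(-2 + 5)) = -(-1924)*(-9 + (6 - 125)/(-2 + 5)) = -(-1924)*(-9 - 119/3) = -(-1924)*(-146)/3 = -3848*73/3 = -280904/3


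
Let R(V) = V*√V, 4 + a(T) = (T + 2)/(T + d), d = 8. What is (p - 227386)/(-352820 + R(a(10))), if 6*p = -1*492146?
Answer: 147374307639/168050635790 - 928231*I*√30/336101271580 ≈ 0.87696 - 1.5127e-5*I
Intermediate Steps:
a(T) = -4 + (2 + T)/(8 + T) (a(T) = -4 + (T + 2)/(T + 8) = -4 + (2 + T)/(8 + T))
p = -246073/3 (p = (-1*492146)/6 = (⅙)*(-492146) = -246073/3 ≈ -82024.)
R(V) = V^(3/2)
(p - 227386)/(-352820 + R(a(10))) = (-246073/3 - 227386)/(-352820 + (3*(-10 - 1*10)/(8 + 10))^(3/2)) = -928231/(3*(-352820 + (3*(-10 - 10)/18)^(3/2))) = -928231/(3*(-352820 + (3*(1/18)*(-20))^(3/2))) = -928231/(3*(-352820 + (-10/3)^(3/2))) = -928231/(3*(-352820 - 10*I*√30/9))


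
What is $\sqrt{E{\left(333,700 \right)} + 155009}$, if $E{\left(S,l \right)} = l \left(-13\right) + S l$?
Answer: $\sqrt{379009} \approx 615.64$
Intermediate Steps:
$E{\left(S,l \right)} = - 13 l + S l$
$\sqrt{E{\left(333,700 \right)} + 155009} = \sqrt{700 \left(-13 + 333\right) + 155009} = \sqrt{700 \cdot 320 + 155009} = \sqrt{224000 + 155009} = \sqrt{379009}$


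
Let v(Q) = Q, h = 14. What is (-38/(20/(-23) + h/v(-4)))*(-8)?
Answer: -13984/201 ≈ -69.572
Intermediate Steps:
(-38/(20/(-23) + h/v(-4)))*(-8) = (-38/(20/(-23) + 14/(-4)))*(-8) = (-38/(20*(-1/23) + 14*(-1/4)))*(-8) = (-38/(-20/23 - 7/2))*(-8) = (-38/(-201/46))*(-8) = -46/201*(-38)*(-8) = (1748/201)*(-8) = -13984/201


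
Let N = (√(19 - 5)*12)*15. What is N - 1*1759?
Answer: -1759 + 180*√14 ≈ -1085.5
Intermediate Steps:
N = 180*√14 (N = (√14*12)*15 = (12*√14)*15 = 180*√14 ≈ 673.50)
N - 1*1759 = 180*√14 - 1*1759 = 180*√14 - 1759 = -1759 + 180*√14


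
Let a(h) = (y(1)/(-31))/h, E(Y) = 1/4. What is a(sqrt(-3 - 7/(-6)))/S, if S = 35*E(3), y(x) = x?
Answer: 4*I*sqrt(66)/11935 ≈ 0.0027228*I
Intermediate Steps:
E(Y) = 1/4 (E(Y) = 1*(1/4) = 1/4)
S = 35/4 (S = 35*(1/4) = 35/4 ≈ 8.7500)
a(h) = -1/(31*h) (a(h) = (1/(-31))/h = (1*(-1/31))/h = -1/(31*h))
a(sqrt(-3 - 7/(-6)))/S = (-1/(31*sqrt(-3 - 7/(-6))))/(35/4) = -1/(31*sqrt(-3 - 7*(-1/6)))*(4/35) = -1/(31*sqrt(-3 + 7/6))*(4/35) = -(-I*sqrt(66)/11)/31*(4/35) = -(-1)*I*sqrt(66)/341*(4/35) = (I*sqrt(66)/341)*(4/35) = 4*I*sqrt(66)/11935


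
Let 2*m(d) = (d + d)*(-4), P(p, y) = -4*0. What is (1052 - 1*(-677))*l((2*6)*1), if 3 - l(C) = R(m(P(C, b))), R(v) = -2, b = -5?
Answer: 8645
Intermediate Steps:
P(p, y) = 0
m(d) = -4*d (m(d) = ((d + d)*(-4))/2 = ((2*d)*(-4))/2 = (-8*d)/2 = -4*d)
l(C) = 5 (l(C) = 3 - 1*(-2) = 3 + 2 = 5)
(1052 - 1*(-677))*l((2*6)*1) = (1052 - 1*(-677))*5 = (1052 + 677)*5 = 1729*5 = 8645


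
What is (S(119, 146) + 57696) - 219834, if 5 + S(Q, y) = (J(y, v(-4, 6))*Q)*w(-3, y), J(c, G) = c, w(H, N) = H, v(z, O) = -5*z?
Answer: -214265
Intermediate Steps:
S(Q, y) = -5 - 3*Q*y (S(Q, y) = -5 + (y*Q)*(-3) = -5 + (Q*y)*(-3) = -5 - 3*Q*y)
(S(119, 146) + 57696) - 219834 = ((-5 - 3*119*146) + 57696) - 219834 = ((-5 - 52122) + 57696) - 219834 = (-52127 + 57696) - 219834 = 5569 - 219834 = -214265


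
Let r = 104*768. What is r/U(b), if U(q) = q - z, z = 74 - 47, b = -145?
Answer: -19968/43 ≈ -464.37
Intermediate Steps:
r = 79872
z = 27
U(q) = -27 + q (U(q) = q - 1*27 = q - 27 = -27 + q)
r/U(b) = 79872/(-27 - 145) = 79872/(-172) = 79872*(-1/172) = -19968/43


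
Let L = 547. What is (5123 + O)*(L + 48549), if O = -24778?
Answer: -964981880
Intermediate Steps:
(5123 + O)*(L + 48549) = (5123 - 24778)*(547 + 48549) = -19655*49096 = -964981880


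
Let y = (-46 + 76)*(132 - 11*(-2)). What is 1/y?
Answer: 1/4620 ≈ 0.00021645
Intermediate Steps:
y = 4620 (y = 30*(132 + 22) = 30*154 = 4620)
1/y = 1/4620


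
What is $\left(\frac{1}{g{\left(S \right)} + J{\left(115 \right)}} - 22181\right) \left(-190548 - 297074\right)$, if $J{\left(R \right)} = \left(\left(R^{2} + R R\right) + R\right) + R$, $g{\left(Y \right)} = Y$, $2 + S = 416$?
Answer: $\frac{146523587461543}{13547} \approx 1.0816 \cdot 10^{10}$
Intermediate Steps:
$S = 414$ ($S = -2 + 416 = 414$)
$J{\left(R \right)} = 2 R + 2 R^{2}$ ($J{\left(R \right)} = \left(\left(R^{2} + R^{2}\right) + R\right) + R = \left(2 R^{2} + R\right) + R = \left(R + 2 R^{2}\right) + R = 2 R + 2 R^{2}$)
$\left(\frac{1}{g{\left(S \right)} + J{\left(115 \right)}} - 22181\right) \left(-190548 - 297074\right) = \left(\frac{1}{414 + 2 \cdot 115 \left(1 + 115\right)} - 22181\right) \left(-190548 - 297074\right) = \left(\frac{1}{414 + 2 \cdot 115 \cdot 116} - 22181\right) \left(-487622\right) = \left(\frac{1}{414 + 26680} - 22181\right) \left(-487622\right) = \left(\frac{1}{27094} - 22181\right) \left(-487622\right) = \left(- \frac{600972013}{27094}\right) \left(-487622\right) = \frac{146523587461543}{13547}$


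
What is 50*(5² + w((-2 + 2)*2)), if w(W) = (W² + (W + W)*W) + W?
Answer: 1250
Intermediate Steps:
w(W) = W + 3*W² (w(W) = (W² + (2*W)*W) + W = (W² + 2*W²) + W = 3*W² + W = W + 3*W²)
50*(5² + w((-2 + 2)*2)) = 50*(5² + ((-2 + 2)*2)*(1 + 3*((-2 + 2)*2))) = 50*(25 + (0*2)*(1 + 3*(0*2))) = 50*(25 + 0*(1 + 3*0)) = 50*(25 + 0*(1 + 0)) = 50*(25 + 0*1) = 50*(25 + 0) = 50*25 = 1250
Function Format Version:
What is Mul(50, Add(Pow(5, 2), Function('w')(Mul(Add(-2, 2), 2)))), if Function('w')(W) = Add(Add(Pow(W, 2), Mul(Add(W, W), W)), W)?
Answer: 1250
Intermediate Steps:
Function('w')(W) = Add(W, Mul(3, Pow(W, 2))) (Function('w')(W) = Add(Add(Pow(W, 2), Mul(Mul(2, W), W)), W) = Add(Add(Pow(W, 2), Mul(2, Pow(W, 2))), W) = Add(Mul(3, Pow(W, 2)), W) = Add(W, Mul(3, Pow(W, 2))))
Mul(50, Add(Pow(5, 2), Function('w')(Mul(Add(-2, 2), 2)))) = Mul(50, Add(Pow(5, 2), Mul(Mul(Add(-2, 2), 2), Add(1, Mul(3, Mul(Add(-2, 2), 2)))))) = Mul(50, Add(25, Mul(Mul(0, 2), Add(1, Mul(3, Mul(0, 2)))))) = Mul(50, Add(25, Mul(0, Add(1, Mul(3, 0))))) = Mul(50, Add(25, Mul(0, Add(1, 0)))) = Mul(50, Add(25, Mul(0, 1))) = Mul(50, Add(25, 0)) = Mul(50, 25) = 1250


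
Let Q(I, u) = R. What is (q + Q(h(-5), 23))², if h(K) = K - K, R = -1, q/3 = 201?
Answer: 362404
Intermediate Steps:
q = 603 (q = 3*201 = 603)
h(K) = 0
Q(I, u) = -1
(q + Q(h(-5), 23))² = (603 - 1)² = 602² = 362404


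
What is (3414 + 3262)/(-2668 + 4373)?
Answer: 6676/1705 ≈ 3.9155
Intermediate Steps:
(3414 + 3262)/(-2668 + 4373) = 6676/1705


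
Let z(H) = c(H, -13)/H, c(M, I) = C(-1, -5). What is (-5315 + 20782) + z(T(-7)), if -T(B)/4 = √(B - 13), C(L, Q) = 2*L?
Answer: 15467 - I*√5/20 ≈ 15467.0 - 0.1118*I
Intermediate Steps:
T(B) = -4*√(-13 + B) (T(B) = -4*√(B - 13) = -4*√(-13 + B))
c(M, I) = -2 (c(M, I) = 2*(-1) = -2)
z(H) = -2/H
(-5315 + 20782) + z(T(-7)) = (-5315 + 20782) - 2*(-1/(4*√(-13 - 7))) = 15467 - 2*I*√5/40 = 15467 - I*√5/20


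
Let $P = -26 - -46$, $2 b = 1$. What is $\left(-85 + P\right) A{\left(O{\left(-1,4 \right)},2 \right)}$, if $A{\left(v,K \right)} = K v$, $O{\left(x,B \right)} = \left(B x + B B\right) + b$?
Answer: $-1625$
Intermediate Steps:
$b = \frac{1}{2}$ ($b = \frac{1}{2} \cdot 1 = \frac{1}{2} \approx 0.5$)
$P = 20$ ($P = -26 + 46 = 20$)
$O{\left(x,B \right)} = \frac{1}{2} + B^{2} + B x$ ($O{\left(x,B \right)} = \left(B x + B B\right) + \frac{1}{2} = \left(B x + B^{2}\right) + \frac{1}{2} = \left(B^{2} + B x\right) + \frac{1}{2} = \frac{1}{2} + B^{2} + B x$)
$\left(-85 + P\right) A{\left(O{\left(-1,4 \right)},2 \right)} = \left(-85 + 20\right) 2 \left(\frac{1}{2} + 4^{2} + 4 \left(-1\right)\right) = - 65 \cdot 2 \left(\frac{1}{2} + 16 - 4\right) = - 65 \cdot 2 \cdot \frac{25}{2} = \left(-65\right) 25 = -1625$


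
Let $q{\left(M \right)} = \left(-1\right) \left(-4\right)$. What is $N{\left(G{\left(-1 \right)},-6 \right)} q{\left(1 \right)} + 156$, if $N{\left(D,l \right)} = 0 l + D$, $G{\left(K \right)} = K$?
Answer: $152$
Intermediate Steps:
$q{\left(M \right)} = 4$
$N{\left(D,l \right)} = D$ ($N{\left(D,l \right)} = 0 + D = D$)
$N{\left(G{\left(-1 \right)},-6 \right)} q{\left(1 \right)} + 156 = \left(-1\right) 4 + 156 = -4 + 156 = 152$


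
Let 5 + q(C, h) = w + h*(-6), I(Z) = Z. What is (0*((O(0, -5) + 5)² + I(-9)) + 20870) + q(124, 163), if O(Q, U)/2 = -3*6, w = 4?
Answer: 19891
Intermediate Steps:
O(Q, U) = -36 (O(Q, U) = 2*(-3*6) = 2*(-18) = -36)
q(C, h) = -1 - 6*h (q(C, h) = -5 + (4 + h*(-6)) = -5 + (4 - 6*h) = -1 - 6*h)
(0*((O(0, -5) + 5)² + I(-9)) + 20870) + q(124, 163) = (0*((-36 + 5)² - 9) + 20870) + (-1 - 6*163) = (0*((-31)² - 9) + 20870) + (-1 - 978) = (0*(961 - 9) + 20870) - 979 = (0*952 + 20870) - 979 = (0 + 20870) - 979 = 20870 - 979 = 19891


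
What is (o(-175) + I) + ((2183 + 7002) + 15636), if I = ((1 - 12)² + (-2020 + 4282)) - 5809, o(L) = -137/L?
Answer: 3744262/175 ≈ 21396.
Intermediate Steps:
I = -3426 (I = ((-11)² + 2262) - 5809 = (121 + 2262) - 5809 = 2383 - 5809 = -3426)
(o(-175) + I) + ((2183 + 7002) + 15636) = (-137/(-175) - 3426) + ((2183 + 7002) + 15636) = (-137*(-1/175) - 3426) + (9185 + 15636) = (137/175 - 3426) + 24821 = -599413/175 + 24821 = 3744262/175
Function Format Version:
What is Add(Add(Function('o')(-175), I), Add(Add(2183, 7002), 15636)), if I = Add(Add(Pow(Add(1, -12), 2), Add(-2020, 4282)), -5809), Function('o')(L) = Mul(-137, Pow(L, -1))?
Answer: Rational(3744262, 175) ≈ 21396.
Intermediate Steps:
I = -3426 (I = Add(Add(Pow(-11, 2), 2262), -5809) = Add(Add(121, 2262), -5809) = Add(2383, -5809) = -3426)
Add(Add(Function('o')(-175), I), Add(Add(2183, 7002), 15636)) = Add(Add(Mul(-137, Pow(-175, -1)), -3426), Add(Add(2183, 7002), 15636)) = Add(Add(Mul(-137, Rational(-1, 175)), -3426), Add(9185, 15636)) = Add(Add(Rational(137, 175), -3426), 24821) = Add(Rational(-599413, 175), 24821) = Rational(3744262, 175)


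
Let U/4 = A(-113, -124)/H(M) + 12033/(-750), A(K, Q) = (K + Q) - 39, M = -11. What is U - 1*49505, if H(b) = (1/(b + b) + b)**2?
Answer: -121981025401/2460375 ≈ -49578.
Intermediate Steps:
A(K, Q) = -39 + K + Q
H(b) = (b + 1/(2*b))**2 (H(b) = (1/(2*b) + b)**2 = (b + 1/(2*b))**2)
U = -180161026/2460375 (U = 4*((-39 - 113 - 124)/(((1/4)*(1 + 2*(-11)**2)**2/(-11)**2)) + 12033/(-750)) = 4*(-276*484/(1 + 2*121)**2 + 12033*(-1/750)) = 4*(-276*484/(1 + 242)**2 - 4011/250) = 4*(-276/((1/4)*(1/121)*243**2) - 4011/250) = 4*(-276/((1/4)*(1/121)*59049) - 4011/250) = 4*(-276/59049/484 - 4011/250) = 4*(-276*484/59049 - 4011/250) = 4*(-44528/19683 - 4011/250) = 4*(-90080513/4920750) = -180161026/2460375 ≈ -73.225)
U - 1*49505 = -180161026/2460375 - 1*49505 = -180161026/2460375 - 49505 = -121981025401/2460375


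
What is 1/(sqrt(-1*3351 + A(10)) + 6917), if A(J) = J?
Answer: 6917/47848230 - I*sqrt(3341)/47848230 ≈ 0.00014456 - 1.208e-6*I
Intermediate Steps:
1/(sqrt(-1*3351 + A(10)) + 6917) = 1/(sqrt(-1*3351 + 10) + 6917) = 1/(sqrt(-3351 + 10) + 6917) = 1/(sqrt(-3341) + 6917) = 1/(I*sqrt(3341) + 6917) = 1/(6917 + I*sqrt(3341))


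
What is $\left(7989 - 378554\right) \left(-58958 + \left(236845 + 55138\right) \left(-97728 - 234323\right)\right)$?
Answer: $35927501871611415$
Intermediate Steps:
$\left(7989 - 378554\right) \left(-58958 + \left(236845 + 55138\right) \left(-97728 - 234323\right)\right) = - 370565 \left(-58958 + 291983 \left(-332051\right)\right) = - 370565 \left(-58958 - 96953247133\right) = \left(-370565\right) \left(-96953306091\right) = 35927501871611415$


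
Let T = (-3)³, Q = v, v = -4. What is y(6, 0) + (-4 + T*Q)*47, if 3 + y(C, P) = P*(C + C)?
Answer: 4885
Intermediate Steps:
y(C, P) = -3 + 2*C*P (y(C, P) = -3 + P*(C + C) = -3 + P*(2*C) = -3 + 2*C*P)
Q = -4
T = -27
y(6, 0) + (-4 + T*Q)*47 = (-3 + 2*6*0) + (-4 - 27*(-4))*47 = (-3 + 0) + (-4 + 108)*47 = -3 + 104*47 = -3 + 4888 = 4885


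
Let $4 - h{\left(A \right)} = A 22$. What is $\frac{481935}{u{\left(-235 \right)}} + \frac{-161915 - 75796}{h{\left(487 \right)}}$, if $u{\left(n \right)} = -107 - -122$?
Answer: $\frac{6751751}{210} \approx 32151.0$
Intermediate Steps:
$u{\left(n \right)} = 15$ ($u{\left(n \right)} = -107 + 122 = 15$)
$h{\left(A \right)} = 4 - 22 A$ ($h{\left(A \right)} = 4 - A 22 = 4 - 22 A$)
$\frac{481935}{u{\left(-235 \right)}} + \frac{-161915 - 75796}{h{\left(487 \right)}} = \frac{481935}{15} + \frac{-161915 - 75796}{4 - 10714} = 481935 \cdot \frac{1}{15} + \frac{-161915 - 75796}{4 - 10714} = 32129 - \frac{237711}{-10710} = 32129 - - \frac{4661}{210} = 32129 + \frac{4661}{210} = \frac{6751751}{210}$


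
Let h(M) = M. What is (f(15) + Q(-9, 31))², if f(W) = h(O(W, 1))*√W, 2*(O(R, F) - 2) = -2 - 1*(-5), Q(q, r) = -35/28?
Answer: 2965/16 - 35*√15/4 ≈ 151.42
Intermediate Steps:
Q(q, r) = -5/4 (Q(q, r) = -35*1/28 = -5/4)
O(R, F) = 7/2 (O(R, F) = 2 + (-2 - 1*(-5))/2 = 2 + (-2 + 5)/2 = 2 + (½)*3 = 2 + 3/2 = 7/2)
f(W) = 7*√W/2
(f(15) + Q(-9, 31))² = (7*√15/2 - 5/4)² = (-5/4 + 7*√15/2)²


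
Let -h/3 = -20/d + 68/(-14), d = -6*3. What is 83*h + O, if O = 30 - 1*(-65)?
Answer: 21583/21 ≈ 1027.8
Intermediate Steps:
d = -18
O = 95 (O = 30 + 65 = 95)
h = 236/21 (h = -3*(-20/(-18) + 68/(-14)) = -3*(-20*(-1/18) + 68*(-1/14)) = -3*(10/9 - 34/7) = -3*(-236/63) = 236/21 ≈ 11.238)
83*h + O = 83*(236/21) + 95 = 19588/21 + 95 = 21583/21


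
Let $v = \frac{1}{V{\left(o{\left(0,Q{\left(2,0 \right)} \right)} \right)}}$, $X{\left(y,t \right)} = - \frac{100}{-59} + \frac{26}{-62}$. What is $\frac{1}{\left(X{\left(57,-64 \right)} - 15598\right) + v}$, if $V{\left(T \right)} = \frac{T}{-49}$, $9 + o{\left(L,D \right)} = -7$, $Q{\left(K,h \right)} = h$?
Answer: $- \frac{29264}{456332923} \approx -6.4129 \cdot 10^{-5}$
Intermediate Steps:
$o{\left(L,D \right)} = -16$ ($o{\left(L,D \right)} = -9 - 7 = -16$)
$X{\left(y,t \right)} = \frac{2333}{1829}$ ($X{\left(y,t \right)} = \left(-100\right) \left(- \frac{1}{59}\right) + 26 \left(- \frac{1}{62}\right) = \frac{100}{59} - \frac{13}{31} = \frac{2333}{1829}$)
$V{\left(T \right)} = - \frac{T}{49}$ ($V{\left(T \right)} = T \left(- \frac{1}{49}\right) = - \frac{T}{49}$)
$v = \frac{49}{16}$ ($v = \frac{1}{\left(- \frac{1}{49}\right) \left(-16\right)} = \frac{1}{\frac{16}{49}} = \frac{49}{16} \approx 3.0625$)
$\frac{1}{\left(X{\left(57,-64 \right)} - 15598\right) + v} = \frac{1}{\left(\frac{2333}{1829} - 15598\right) + \frac{49}{16}} = \frac{1}{- \frac{28526409}{1829} + \frac{49}{16}} = \frac{1}{- \frac{456332923}{29264}} = - \frac{29264}{456332923}$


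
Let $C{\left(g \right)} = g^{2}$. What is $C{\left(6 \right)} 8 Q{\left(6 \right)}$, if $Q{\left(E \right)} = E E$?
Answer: $10368$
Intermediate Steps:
$Q{\left(E \right)} = E^{2}$
$C{\left(6 \right)} 8 Q{\left(6 \right)} = 6^{2} \cdot 8 \cdot 6^{2} = 36 \cdot 8 \cdot 36 = 288 \cdot 36 = 10368$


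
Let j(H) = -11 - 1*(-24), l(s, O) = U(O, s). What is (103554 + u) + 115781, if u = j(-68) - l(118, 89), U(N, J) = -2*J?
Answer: 219584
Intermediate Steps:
l(s, O) = -2*s
j(H) = 13 (j(H) = -11 + 24 = 13)
u = 249 (u = 13 - (-2)*118 = 13 - 1*(-236) = 13 + 236 = 249)
(103554 + u) + 115781 = (103554 + 249) + 115781 = 103803 + 115781 = 219584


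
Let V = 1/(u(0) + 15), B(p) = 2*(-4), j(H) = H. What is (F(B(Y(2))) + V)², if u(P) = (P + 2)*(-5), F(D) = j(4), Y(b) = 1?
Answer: 441/25 ≈ 17.640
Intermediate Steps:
B(p) = -8
F(D) = 4
u(P) = -10 - 5*P (u(P) = (2 + P)*(-5) = -10 - 5*P)
V = ⅕ (V = 1/((-10 - 5*0) + 15) = 1/((-10 + 0) + 15) = 1/(-10 + 15) = 1/5 = ⅕ ≈ 0.20000)
(F(B(Y(2))) + V)² = (4 + ⅕)² = (21/5)² = 441/25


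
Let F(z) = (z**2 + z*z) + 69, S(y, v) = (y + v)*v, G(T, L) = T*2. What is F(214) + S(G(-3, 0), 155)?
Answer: 114756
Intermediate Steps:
G(T, L) = 2*T
S(y, v) = v*(v + y) (S(y, v) = (v + y)*v = v*(v + y))
F(z) = 69 + 2*z**2 (F(z) = (z**2 + z**2) + 69 = 2*z**2 + 69 = 69 + 2*z**2)
F(214) + S(G(-3, 0), 155) = (69 + 2*214**2) + 155*(155 + 2*(-3)) = (69 + 2*45796) + 155*(155 - 6) = (69 + 91592) + 155*149 = 91661 + 23095 = 114756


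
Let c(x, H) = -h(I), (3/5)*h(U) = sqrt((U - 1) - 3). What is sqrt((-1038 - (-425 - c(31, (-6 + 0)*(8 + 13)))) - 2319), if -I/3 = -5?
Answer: sqrt(-26388 - 15*sqrt(11))/3 ≈ 54.199*I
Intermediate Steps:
I = 15 (I = -3*(-5) = 15)
h(U) = 5*sqrt(-4 + U)/3 (h(U) = 5*sqrt((U - 1) - 3)/3 = 5*sqrt((-1 + U) - 3)/3 = 5*sqrt(-4 + U)/3)
c(x, H) = -5*sqrt(11)/3 (c(x, H) = -5*sqrt(-4 + 15)/3 = -5*sqrt(11)/3)
sqrt((-1038 - (-425 - c(31, (-6 + 0)*(8 + 13)))) - 2319) = sqrt((-1038 - (-425 - (-5)*sqrt(11)/3)) - 2319) = sqrt((-1038 - (-425 + 5*sqrt(11)/3)) - 2319) = sqrt((-1038 + (425 - 5*sqrt(11)/3)) - 2319) = sqrt((-613 - 5*sqrt(11)/3) - 2319) = sqrt(-2932 - 5*sqrt(11)/3)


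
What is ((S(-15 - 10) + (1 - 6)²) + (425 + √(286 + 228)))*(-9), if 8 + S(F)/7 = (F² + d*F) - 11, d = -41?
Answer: -106803 - 9*√514 ≈ -1.0701e+5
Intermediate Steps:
S(F) = -133 - 287*F + 7*F² (S(F) = -56 + 7*((F² - 41*F) - 11) = -56 + 7*(-11 + F² - 41*F) = -56 + (-77 - 287*F + 7*F²) = -133 - 287*F + 7*F²)
((S(-15 - 10) + (1 - 6)²) + (425 + √(286 + 228)))*(-9) = (((-133 - 287*(-15 - 10) + 7*(-15 - 10)²) + (1 - 6)²) + (425 + √(286 + 228)))*(-9) = (((-133 - 287*(-25) + 7*(-25)²) + (-5)²) + (425 + √514))*(-9) = (((-133 + 7175 + 7*625) + 25) + (425 + √514))*(-9) = (((-133 + 7175 + 4375) + 25) + (425 + √514))*(-9) = ((11417 + 25) + (425 + √514))*(-9) = (11442 + (425 + √514))*(-9) = (11867 + √514)*(-9) = -106803 - 9*√514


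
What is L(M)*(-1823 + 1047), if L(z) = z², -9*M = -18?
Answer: -3104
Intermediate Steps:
M = 2 (M = -⅑*(-18) = 2)
L(M)*(-1823 + 1047) = 2²*(-1823 + 1047) = 4*(-776) = -3104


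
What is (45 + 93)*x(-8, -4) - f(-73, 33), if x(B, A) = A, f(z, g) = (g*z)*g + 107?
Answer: 78838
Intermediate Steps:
f(z, g) = 107 + z*g**2 (f(z, g) = z*g**2 + 107 = 107 + z*g**2)
(45 + 93)*x(-8, -4) - f(-73, 33) = (45 + 93)*(-4) - (107 - 73*33**2) = 138*(-4) - (107 - 73*1089) = -552 - (107 - 79497) = -552 - 1*(-79390) = -552 + 79390 = 78838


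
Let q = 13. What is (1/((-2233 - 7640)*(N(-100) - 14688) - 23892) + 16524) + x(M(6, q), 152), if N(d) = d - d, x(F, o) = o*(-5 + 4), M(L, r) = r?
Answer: 2373788264305/144990732 ≈ 16372.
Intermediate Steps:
x(F, o) = -o (x(F, o) = o*(-1) = -o)
N(d) = 0
(1/((-2233 - 7640)*(N(-100) - 14688) - 23892) + 16524) + x(M(6, q), 152) = (1/((-2233 - 7640)*(0 - 14688) - 23892) + 16524) - 1*152 = (1/(-9873*(-14688) - 23892) + 16524) - 152 = (1/(145014624 - 23892) + 16524) - 152 = (1/144990732 + 16524) - 152 = 2395826855569/144990732 - 152 = 2373788264305/144990732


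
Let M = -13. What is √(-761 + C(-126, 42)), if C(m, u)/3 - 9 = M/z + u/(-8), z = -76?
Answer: I*√1081898/38 ≈ 27.372*I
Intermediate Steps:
C(m, u) = 2091/76 - 3*u/8 (C(m, u) = 27 + 3*(-13/(-76) + u/(-8)) = 27 + 3*(-13*(-1/76) + u*(-⅛)) = 27 + 3*(13/76 - u/8) = 27 + (39/76 - 3*u/8) = 2091/76 - 3*u/8)
√(-761 + C(-126, 42)) = √(-761 + (2091/76 - 3/8*42)) = √(-761 + (2091/76 - 63/4)) = √(-761 + 447/38) = √(-28471/38) = I*√1081898/38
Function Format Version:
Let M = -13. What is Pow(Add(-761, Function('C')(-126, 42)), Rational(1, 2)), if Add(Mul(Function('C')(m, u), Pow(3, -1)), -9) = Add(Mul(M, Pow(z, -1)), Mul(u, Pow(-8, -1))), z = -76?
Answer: Mul(Rational(1, 38), I, Pow(1081898, Rational(1, 2))) ≈ Mul(27.372, I)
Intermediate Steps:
Function('C')(m, u) = Add(Rational(2091, 76), Mul(Rational(-3, 8), u)) (Function('C')(m, u) = Add(27, Mul(3, Add(Mul(-13, Pow(-76, -1)), Mul(u, Pow(-8, -1))))) = Add(27, Mul(3, Add(Mul(-13, Rational(-1, 76)), Mul(u, Rational(-1, 8))))) = Add(27, Mul(3, Add(Rational(13, 76), Mul(Rational(-1, 8), u)))) = Add(27, Add(Rational(39, 76), Mul(Rational(-3, 8), u))) = Add(Rational(2091, 76), Mul(Rational(-3, 8), u)))
Pow(Add(-761, Function('C')(-126, 42)), Rational(1, 2)) = Pow(Add(-761, Add(Rational(2091, 76), Mul(Rational(-3, 8), 42))), Rational(1, 2)) = Pow(Add(-761, Add(Rational(2091, 76), Rational(-63, 4))), Rational(1, 2)) = Pow(Add(-761, Rational(447, 38)), Rational(1, 2)) = Pow(Rational(-28471, 38), Rational(1, 2)) = Mul(Rational(1, 38), I, Pow(1081898, Rational(1, 2)))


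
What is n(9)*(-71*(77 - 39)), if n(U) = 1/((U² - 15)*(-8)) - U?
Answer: 6411797/264 ≈ 24287.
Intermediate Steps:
n(U) = -U - 1/(8*(-15 + U²)) (n(U) = -⅛/(-15 + U²) - U = -1/(8*(-15 + U²)) - U = -U - 1/(8*(-15 + U²)))
n(9)*(-71*(77 - 39)) = ((-⅛ - 1*9³ + 15*9)/(-15 + 9²))*(-71*(77 - 39)) = ((-⅛ - 1*729 + 135)/(-15 + 81))*(-71*38) = ((-⅛ - 729 + 135)/66)*(-2698) = ((1/66)*(-4753/8))*(-2698) = -4753/528*(-2698) = 6411797/264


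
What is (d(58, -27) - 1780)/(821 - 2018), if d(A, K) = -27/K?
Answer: 593/399 ≈ 1.4862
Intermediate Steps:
(d(58, -27) - 1780)/(821 - 2018) = (-27/(-27) - 1780)/(821 - 2018) = (-27*(-1/27) - 1780)/(-1197) = (1 - 1780)*(-1/1197) = -1779*(-1/1197) = 593/399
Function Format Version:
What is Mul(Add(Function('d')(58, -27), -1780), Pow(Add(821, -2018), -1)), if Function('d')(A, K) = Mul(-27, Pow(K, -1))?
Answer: Rational(593, 399) ≈ 1.4862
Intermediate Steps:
Mul(Add(Function('d')(58, -27), -1780), Pow(Add(821, -2018), -1)) = Mul(Add(Mul(-27, Pow(-27, -1)), -1780), Pow(Add(821, -2018), -1)) = Mul(Add(Mul(-27, Rational(-1, 27)), -1780), Pow(-1197, -1)) = Mul(Add(1, -1780), Rational(-1, 1197)) = Mul(-1779, Rational(-1, 1197)) = Rational(593, 399)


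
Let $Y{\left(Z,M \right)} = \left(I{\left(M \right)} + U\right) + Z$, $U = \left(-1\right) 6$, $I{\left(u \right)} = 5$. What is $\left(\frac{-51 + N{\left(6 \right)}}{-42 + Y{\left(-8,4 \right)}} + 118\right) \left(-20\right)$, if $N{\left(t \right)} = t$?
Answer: $- \frac{40420}{17} \approx -2377.6$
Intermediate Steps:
$U = -6$
$Y{\left(Z,M \right)} = -1 + Z$ ($Y{\left(Z,M \right)} = \left(5 - 6\right) + Z = -1 + Z$)
$\left(\frac{-51 + N{\left(6 \right)}}{-42 + Y{\left(-8,4 \right)}} + 118\right) \left(-20\right) = \left(\frac{-51 + 6}{-42 - 9} + 118\right) \left(-20\right) = \left(- \frac{45}{-42 - 9} + 118\right) \left(-20\right) = \left(- \frac{45}{-51} + 118\right) \left(-20\right) = \left(\left(-45\right) \left(- \frac{1}{51}\right) + 118\right) \left(-20\right) = \left(\frac{15}{17} + 118\right) \left(-20\right) = \frac{2021}{17} \left(-20\right) = - \frac{40420}{17}$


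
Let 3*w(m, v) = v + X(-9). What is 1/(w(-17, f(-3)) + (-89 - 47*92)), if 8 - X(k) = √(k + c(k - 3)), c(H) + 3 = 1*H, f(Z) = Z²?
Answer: -19833/87410654 + 3*I*√6/87410654 ≈ -0.00022689 + 8.4068e-8*I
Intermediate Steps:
c(H) = -3 + H (c(H) = -3 + 1*H = -3 + H)
X(k) = 8 - √(-6 + 2*k) (X(k) = 8 - √(k + (-3 + (k - 3))) = 8 - √(k + (-3 + (-3 + k))) = 8 - √(k + (-6 + k)) = 8 - √(-6 + 2*k))
w(m, v) = 8/3 + v/3 - 2*I*√6/3 (w(m, v) = (v + (8 - √(-6 + 2*(-9))))/3 = (v + (8 - √(-6 - 18)))/3 = (v + (8 - √(-24)))/3 = (v + (8 - 2*I*√6))/3 = (8 + v - 2*I*√6)/3 = 8/3 + v/3 - 2*I*√6/3)
1/(w(-17, f(-3)) + (-89 - 47*92)) = 1/((8/3 + (⅓)*(-3)² - 2*I*√6/3) + (-89 - 47*92)) = 1/((8/3 + (⅓)*9 - 2*I*√6/3) + (-89 - 4324)) = 1/((8/3 + 3 - 2*I*√6/3) - 4413) = 1/((17/3 - 2*I*√6/3) - 4413) = 1/(-13222/3 - 2*I*√6/3)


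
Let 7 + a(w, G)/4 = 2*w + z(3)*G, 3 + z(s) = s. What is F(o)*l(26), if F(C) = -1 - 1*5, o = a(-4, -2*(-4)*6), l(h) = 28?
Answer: -168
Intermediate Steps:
z(s) = -3 + s
a(w, G) = -28 + 8*w (a(w, G) = -28 + 4*(2*w + (-3 + 3)*G) = -28 + 4*(2*w + 0*G) = -28 + 4*(2*w + 0) = -28 + 4*(2*w) = -28 + 8*w)
o = -60 (o = -28 + 8*(-4) = -28 - 32 = -60)
F(C) = -6 (F(C) = -1 - 5 = -6)
F(o)*l(26) = -6*28 = -168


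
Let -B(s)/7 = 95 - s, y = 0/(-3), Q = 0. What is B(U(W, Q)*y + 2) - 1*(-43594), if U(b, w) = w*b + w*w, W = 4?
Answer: 42943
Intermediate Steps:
U(b, w) = w² + b*w (U(b, w) = b*w + w² = w² + b*w)
y = 0 (y = 0*(-⅓) = 0)
B(s) = -665 + 7*s (B(s) = -7*(95 - s) = -665 + 7*s)
B(U(W, Q)*y + 2) - 1*(-43594) = (-665 + 7*((0*(4 + 0))*0 + 2)) - 1*(-43594) = (-665 + 7*((0*4)*0 + 2)) + 43594 = (-665 + 7*(0*0 + 2)) + 43594 = (-665 + 7*(0 + 2)) + 43594 = (-665 + 7*2) + 43594 = (-665 + 14) + 43594 = -651 + 43594 = 42943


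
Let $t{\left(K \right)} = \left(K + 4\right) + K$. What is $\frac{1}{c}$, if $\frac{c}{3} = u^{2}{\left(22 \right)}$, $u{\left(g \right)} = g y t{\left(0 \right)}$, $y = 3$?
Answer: $\frac{1}{209088} \approx 4.7827 \cdot 10^{-6}$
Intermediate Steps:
$t{\left(K \right)} = 4 + 2 K$ ($t{\left(K \right)} = \left(4 + K\right) + K = 4 + 2 K$)
$u{\left(g \right)} = 12 g$ ($u{\left(g \right)} = g 3 \left(4 + 2 \cdot 0\right) = 3 g \left(4 + 0\right) = 3 g 4 = 12 g$)
$c = 209088$ ($c = 3 \left(12 \cdot 22\right)^{2} = 3 \cdot 264^{2} = 3 \cdot 69696 = 209088$)
$\frac{1}{c} = \frac{1}{209088}$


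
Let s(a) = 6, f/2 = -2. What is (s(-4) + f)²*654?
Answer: 2616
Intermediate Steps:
f = -4 (f = 2*(-2) = -4)
(s(-4) + f)²*654 = (6 - 4)²*654 = 2²*654 = 4*654 = 2616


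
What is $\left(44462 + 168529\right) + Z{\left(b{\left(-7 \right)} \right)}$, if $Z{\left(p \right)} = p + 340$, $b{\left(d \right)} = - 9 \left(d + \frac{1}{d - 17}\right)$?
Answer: $\frac{1707155}{8} \approx 2.1339 \cdot 10^{5}$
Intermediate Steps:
$b{\left(d \right)} = - 9 d - \frac{9}{-17 + d}$ ($b{\left(d \right)} = - 9 \left(d + \frac{1}{-17 + d}\right) = - 9 d - \frac{9}{-17 + d}$)
$Z{\left(p \right)} = 340 + p$
$\left(44462 + 168529\right) + Z{\left(b{\left(-7 \right)} \right)} = \left(44462 + 168529\right) + \left(340 + \frac{9 \left(-1 - \left(-7\right)^{2} + 17 \left(-7\right)\right)}{-17 - 7}\right) = 212991 + \left(340 + \frac{9 \left(-1 - 49 - 119\right)}{-24}\right) = 212991 + \left(340 + 9 \left(- \frac{1}{24}\right) \left(-1 - 49 - 119\right)\right) = 212991 + \left(340 + 9 \left(- \frac{1}{24}\right) \left(-169\right)\right) = 212991 + \left(340 + \frac{507}{8}\right) = 212991 + \frac{3227}{8} = \frac{1707155}{8}$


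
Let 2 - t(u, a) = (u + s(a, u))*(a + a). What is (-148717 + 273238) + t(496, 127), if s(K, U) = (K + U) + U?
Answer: -285687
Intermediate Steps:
s(K, U) = K + 2*U
t(u, a) = 2 - 2*a*(a + 3*u) (t(u, a) = 2 - (u + (a + 2*u))*(a + a) = 2 - (a + 3*u)*2*a = 2 - 2*a*(a + 3*u))
(-148717 + 273238) + t(496, 127) = (-148717 + 273238) + (2 - 2*127² - 6*127*496) = 124521 + (2 - 2*16129 - 377952) = 124521 + (2 - 32258 - 377952) = 124521 - 410208 = -285687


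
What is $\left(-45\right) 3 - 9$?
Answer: $-144$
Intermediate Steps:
$\left(-45\right) 3 - 9 = -135 - 9 = -144$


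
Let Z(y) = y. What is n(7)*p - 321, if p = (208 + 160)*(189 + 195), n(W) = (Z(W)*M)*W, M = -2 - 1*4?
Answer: -41546049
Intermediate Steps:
M = -6 (M = -2 - 4 = -6)
n(W) = -6*W² (n(W) = (W*(-6))*W = (-6*W)*W = -6*W²)
p = 141312 (p = 368*384 = 141312)
n(7)*p - 321 = -6*7²*141312 - 321 = -6*49*141312 - 321 = -294*141312 - 321 = -41545728 - 321 = -41546049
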